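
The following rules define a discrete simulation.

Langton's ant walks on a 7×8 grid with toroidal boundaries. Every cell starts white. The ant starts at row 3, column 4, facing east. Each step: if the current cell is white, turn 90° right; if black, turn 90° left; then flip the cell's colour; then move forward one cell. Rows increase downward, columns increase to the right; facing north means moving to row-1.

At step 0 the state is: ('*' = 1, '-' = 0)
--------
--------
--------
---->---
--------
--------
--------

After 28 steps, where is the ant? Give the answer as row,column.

1,2

step 0: --------
--------
--------
---->---
--------
--------
--------
step 1: --------
--------
--------
----*---
----v---
--------
--------
step 2: --------
--------
--------
----*---
---<*---
--------
--------
step 3: --------
--------
--------
---^*---
---**---
--------
--------
step 4: --------
--------
--------
---*>---
---**---
--------
--------
step 5: --------
--------
----^---
---*----
---**---
--------
--------
step 6: --------
--------
----*>--
---*----
---**---
--------
--------
step 7: --------
--------
----**--
---*-v--
---**---
--------
--------
step 8: --------
--------
----**--
---*<*--
---**---
--------
--------
step 9: --------
--------
----^*--
---***--
---**---
--------
--------
step 10: --------
--------
---<-*--
---***--
---**---
--------
--------
step 11: --------
---^----
---*-*--
---***--
---**---
--------
--------
step 12: --------
---*>---
---*-*--
---***--
---**---
--------
--------
step 13: --------
---**---
---*v*--
---***--
---**---
--------
--------
step 14: --------
---**---
---<**--
---***--
---**---
--------
--------
step 15: --------
---**---
----**--
---v**--
---**---
--------
--------
step 16: --------
---**---
----**--
---->*--
---**---
--------
--------
step 17: --------
---**---
----^*--
-----*--
---**---
--------
--------
step 18: --------
---**---
---<-*--
-----*--
---**---
--------
--------
step 19: --------
---^*---
---*-*--
-----*--
---**---
--------
--------
step 20: --------
--<-*---
---*-*--
-----*--
---**---
--------
--------
step 21: --^-----
--*-*---
---*-*--
-----*--
---**---
--------
--------
step 22: --*>----
--*-*---
---*-*--
-----*--
---**---
--------
--------
step 23: --**----
--*v*---
---*-*--
-----*--
---**---
--------
--------
step 24: --**----
--<**---
---*-*--
-----*--
---**---
--------
--------
step 25: --**----
---**---
--v*-*--
-----*--
---**---
--------
--------
step 26: --**----
---**---
-<**-*--
-----*--
---**---
--------
--------
step 27: --**----
-^-**---
-***-*--
-----*--
---**---
--------
--------
step 28: --**----
-*>**---
-***-*--
-----*--
---**---
--------
--------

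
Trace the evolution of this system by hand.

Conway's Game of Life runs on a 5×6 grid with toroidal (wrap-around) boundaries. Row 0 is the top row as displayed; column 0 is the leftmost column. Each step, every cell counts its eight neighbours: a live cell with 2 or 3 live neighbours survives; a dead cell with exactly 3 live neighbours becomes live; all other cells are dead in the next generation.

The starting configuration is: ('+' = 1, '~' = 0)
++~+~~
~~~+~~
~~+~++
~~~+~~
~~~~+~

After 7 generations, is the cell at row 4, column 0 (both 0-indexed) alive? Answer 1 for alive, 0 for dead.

0) ++~+~~
~~~+~~
~~+~++
~~~+~~
~~~~+~
1) ~~+++~
++~+~+
~~+~+~
~~~+~+
~~+++~
2) +~~~~~
++~~~+
~++~~~
~~~~~+
~~~~~+
3) ~+~~~~
~~+~~+
~++~~+
+~~~~~
+~~~~+
4) ~+~~~+
~~+~~~
~++~~+
~~~~~~
++~~~+
5) ~++~~+
~~+~~~
~++~~~
~~+~~+
~+~~~+
6) ~++~~~
+~~+~~
~+++~~
~~+~~~
~+~~++
7) ~+++++
+~~+~~
~+~+~~
+~~~+~
++~+~~

1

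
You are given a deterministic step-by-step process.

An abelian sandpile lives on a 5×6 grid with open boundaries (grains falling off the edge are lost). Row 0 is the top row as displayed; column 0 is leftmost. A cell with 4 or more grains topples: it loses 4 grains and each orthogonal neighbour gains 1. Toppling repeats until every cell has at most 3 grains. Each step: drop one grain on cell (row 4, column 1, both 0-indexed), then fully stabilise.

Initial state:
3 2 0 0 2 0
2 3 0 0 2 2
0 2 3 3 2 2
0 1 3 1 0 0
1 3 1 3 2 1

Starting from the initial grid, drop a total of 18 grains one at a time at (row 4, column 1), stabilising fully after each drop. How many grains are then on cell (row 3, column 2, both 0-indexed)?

[0] 3 2 0 0 2 0
2 3 0 0 2 2
0 2 3 3 2 2
0 1 3 1 0 0
1 3 1 3 2 1
[1] 3 2 0 0 2 0
2 3 0 0 2 2
0 2 3 3 2 2
0 2 3 1 0 0
2 0 2 3 2 1
[2] 3 2 0 0 2 0
2 3 0 0 2 2
0 2 3 3 2 2
0 2 3 1 0 0
2 1 2 3 2 1
[3] 3 2 0 0 2 0
2 3 0 0 2 2
0 2 3 3 2 2
0 2 3 1 0 0
2 2 2 3 2 1
[4] 3 2 0 0 2 0
2 3 0 0 2 2
0 2 3 3 2 2
0 2 3 1 0 0
2 3 2 3 2 1
[5] 3 2 0 0 2 0
2 3 0 0 2 2
0 2 3 3 2 2
0 3 3 1 0 0
3 0 3 3 2 1
[6] 3 2 0 0 2 0
2 3 0 0 2 2
0 2 3 3 2 2
0 3 3 1 0 0
3 1 3 3 2 1
[7] 3 2 0 0 2 0
2 3 0 0 2 2
0 2 3 3 2 2
0 3 3 1 0 0
3 2 3 3 2 1
[8] 3 2 0 0 2 0
2 3 0 0 2 2
0 2 3 3 2 2
0 3 3 1 0 0
3 3 3 3 2 1
[9] 3 3 0 0 2 0
3 0 2 1 2 2
1 1 2 1 3 2
2 2 3 0 1 0
0 3 2 1 3 1
[10] 3 3 0 0 2 0
3 0 2 1 2 2
1 1 2 1 3 2
2 3 3 0 1 0
1 0 3 1 3 1
[11] 3 3 0 0 2 0
3 0 2 1 2 2
1 1 2 1 3 2
2 3 3 0 1 0
1 1 3 1 3 1
[12] 3 3 0 0 2 0
3 0 2 1 2 2
1 1 2 1 3 2
2 3 3 0 1 0
1 2 3 1 3 1
[13] 3 3 0 0 2 0
3 0 2 1 2 2
1 1 2 1 3 2
2 3 3 0 1 0
1 3 3 1 3 1
[14] 3 3 0 0 2 0
3 0 2 1 2 2
1 2 3 1 3 2
3 1 1 1 1 0
2 2 1 2 3 1
[15] 3 3 0 0 2 0
3 0 2 1 2 2
1 2 3 1 3 2
3 1 1 1 1 0
2 3 1 2 3 1
[16] 3 3 0 0 2 0
3 0 2 1 2 2
1 2 3 1 3 2
3 2 1 1 1 0
3 0 2 2 3 1
[17] 3 3 0 0 2 0
3 0 2 1 2 2
1 2 3 1 3 2
3 2 1 1 1 0
3 1 2 2 3 1
[18] 3 3 0 0 2 0
3 0 2 1 2 2
1 2 3 1 3 2
3 2 1 1 1 0
3 2 2 2 3 1

1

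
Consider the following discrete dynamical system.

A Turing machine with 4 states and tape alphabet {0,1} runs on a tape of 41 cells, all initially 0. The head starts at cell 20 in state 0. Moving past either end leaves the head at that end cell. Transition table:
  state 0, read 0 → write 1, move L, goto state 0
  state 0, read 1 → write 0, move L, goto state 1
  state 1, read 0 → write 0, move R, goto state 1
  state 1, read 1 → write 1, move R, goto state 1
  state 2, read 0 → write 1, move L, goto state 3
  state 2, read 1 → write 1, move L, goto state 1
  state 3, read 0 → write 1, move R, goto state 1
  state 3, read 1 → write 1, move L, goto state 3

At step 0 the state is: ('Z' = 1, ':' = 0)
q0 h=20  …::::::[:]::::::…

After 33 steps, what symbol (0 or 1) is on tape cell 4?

1

[0] q0 h=20  …::::::[:]::::::…
[1] q0 h=19  …::::::[:]Z:::::…
[2] q0 h=18  …::::::[:]ZZ::::…
[3] q0 h=17  …::::::[:]ZZZ:::…
[4] q0 h=16  …::::::[:]ZZZZ::…
[5] q0 h=15  …::::::[:]ZZZZZ:…
[6] q0 h=14  …::::::[:]ZZZZZZ…
[7] q0 h=13  …::::::[:]ZZZZZZ…
[8] q0 h=12  …::::::[:]ZZZZZZ…
[9] q0 h=11  …::::::[:]ZZZZZZ…
[10] q0 h=10  …::::::[:]ZZZZZZ…
[11] q0 h= 9  …::::::[:]ZZZZZZ…
[12] q0 h= 8  …::::::[:]ZZZZZZ…
[13] q0 h= 7  …::::::[:]ZZZZZZ…
[14] q0 h= 6  |::::::[:]ZZZZZZ…
[15] q0 h= 5  |:::::[:]ZZZZZZ…
[16] q0 h= 4  |::::[:]ZZZZZZ…
[17] q0 h= 3  |:::[:]ZZZZZZ…
[18] q0 h= 2  |::[:]ZZZZZZ…
[19] q0 h= 1  |:[:]ZZZZZZ…
[20] q0 h= 0  |[:]ZZZZZZ…
[21] q0 h= 0  |[Z]ZZZZZZ…
[22] q1 h= 0  |[:]ZZZZZZ…
[23] q1 h= 1  |:[Z]ZZZZZZ…
[24] q1 h= 2  |:Z[Z]ZZZZZZ…
[25] q1 h= 3  |:ZZ[Z]ZZZZZZ…
[26] q1 h= 4  |:ZZZ[Z]ZZZZZZ…
[27] q1 h= 5  |:ZZZZ[Z]ZZZZZZ…
[28] q1 h= 6  |:ZZZZZ[Z]ZZZZZZ…
[29] q1 h= 7  …ZZZZZZ[Z]ZZZZZZ…
[30] q1 h= 8  …ZZZZZZ[Z]ZZZZZZ…
[31] q1 h= 9  …ZZZZZZ[Z]ZZZZZZ…
[32] q1 h=10  …ZZZZZZ[Z]ZZZZZZ…
[33] q1 h=11  …ZZZZZZ[Z]ZZZZZZ…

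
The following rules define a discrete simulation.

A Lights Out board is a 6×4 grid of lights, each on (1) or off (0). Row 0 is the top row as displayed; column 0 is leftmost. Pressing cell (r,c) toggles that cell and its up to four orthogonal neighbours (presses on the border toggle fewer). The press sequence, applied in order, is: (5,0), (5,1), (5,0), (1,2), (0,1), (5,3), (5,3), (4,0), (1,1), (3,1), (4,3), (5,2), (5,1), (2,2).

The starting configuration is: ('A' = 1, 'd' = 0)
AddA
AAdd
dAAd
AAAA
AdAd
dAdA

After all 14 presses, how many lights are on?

12

t=0: AddA
AAdd
dAAd
AAAA
AdAd
dAdA
t=1: AddA
AAdd
dAAd
AAAA
ddAd
AddA
t=2: AddA
AAdd
dAAd
AAAA
dAAd
dAAA
t=3: AddA
AAdd
dAAd
AAAA
AAAd
AdAA
t=4: AdAA
AdAA
dAdd
AAAA
AAAd
AdAA
t=5: dAdA
AAAA
dAdd
AAAA
AAAd
AdAA
t=6: dAdA
AAAA
dAdd
AAAA
AAAA
Addd
t=7: dAdA
AAAA
dAdd
AAAA
AAAd
AdAA
t=8: dAdA
AAAA
dAdd
dAAA
ddAd
ddAA
t=9: dddA
dddA
dddd
dAAA
ddAd
ddAA
t=10: dddA
dddA
dAdd
AddA
dAAd
ddAA
t=11: dddA
dddA
dAdd
Addd
dAdA
ddAd
t=12: dddA
dddA
dAdd
Addd
dAAA
dAdA
t=13: dddA
dddA
dAdd
Addd
ddAA
AdAA
t=14: dddA
ddAA
ddAA
AdAd
ddAA
AdAA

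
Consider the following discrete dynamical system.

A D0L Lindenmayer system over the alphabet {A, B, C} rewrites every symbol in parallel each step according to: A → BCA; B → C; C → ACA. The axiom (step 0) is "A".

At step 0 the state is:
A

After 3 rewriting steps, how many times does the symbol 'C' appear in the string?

7

0) A
1) BCA
2) CACABCA
3) ACABCAACABCACACABCA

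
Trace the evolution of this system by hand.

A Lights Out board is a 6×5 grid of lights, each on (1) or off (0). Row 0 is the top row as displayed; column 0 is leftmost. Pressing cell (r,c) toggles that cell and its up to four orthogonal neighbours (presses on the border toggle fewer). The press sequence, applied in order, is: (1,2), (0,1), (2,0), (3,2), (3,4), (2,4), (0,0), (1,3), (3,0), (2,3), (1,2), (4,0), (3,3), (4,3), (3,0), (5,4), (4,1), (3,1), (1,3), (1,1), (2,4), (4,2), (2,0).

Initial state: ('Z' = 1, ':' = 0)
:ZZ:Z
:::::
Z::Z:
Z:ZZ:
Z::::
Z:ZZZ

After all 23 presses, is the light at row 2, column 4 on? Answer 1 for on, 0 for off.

t=0: :ZZ:Z
:::::
Z::Z:
Z:ZZ:
Z::::
Z:ZZZ
t=1: :Z::Z
:ZZZ:
Z:ZZ:
Z:ZZ:
Z::::
Z:ZZZ
t=2: Z:Z:Z
::ZZ:
Z:ZZ:
Z:ZZ:
Z::::
Z:ZZZ
t=3: Z:Z:Z
Z:ZZ:
:ZZZ:
::ZZ:
Z::::
Z:ZZZ
t=4: Z:Z:Z
Z:ZZ:
:Z:Z:
:Z:::
Z:Z::
Z:ZZZ
t=5: Z:Z:Z
Z:ZZ:
:Z:ZZ
:Z:ZZ
Z:Z:Z
Z:ZZZ
t=6: Z:Z:Z
Z:ZZZ
:Z:::
:Z:Z:
Z:Z:Z
Z:ZZZ
t=7: :ZZ:Z
::ZZZ
:Z:::
:Z:Z:
Z:Z:Z
Z:ZZZ
t=8: :ZZZZ
:::::
:Z:Z:
:Z:Z:
Z:Z:Z
Z:ZZZ
t=9: :ZZZZ
:::::
ZZ:Z:
Z::Z:
::Z:Z
Z:ZZZ
t=10: :ZZZZ
:::Z:
ZZZ:Z
Z::::
::Z:Z
Z:ZZZ
t=11: :Z:ZZ
:ZZ::
ZZ::Z
Z::::
::Z:Z
Z:ZZZ
t=12: :Z:ZZ
:ZZ::
ZZ::Z
:::::
ZZZ:Z
::ZZZ
t=13: :Z:ZZ
:ZZ::
ZZ:ZZ
::ZZZ
ZZZZZ
::ZZZ
t=14: :Z:ZZ
:ZZ::
ZZ:ZZ
::Z:Z
ZZ:::
::Z:Z
t=15: :Z:ZZ
:ZZ::
:Z:ZZ
ZZZ:Z
:Z:::
::Z:Z
t=16: :Z:ZZ
:ZZ::
:Z:ZZ
ZZZ:Z
:Z::Z
::ZZ:
t=17: :Z:ZZ
:ZZ::
:Z:ZZ
Z:Z:Z
Z:Z:Z
:ZZZ:
t=18: :Z:ZZ
:ZZ::
:::ZZ
:Z::Z
ZZZ:Z
:ZZZ:
t=19: :Z::Z
:Z:ZZ
::::Z
:Z::Z
ZZZ:Z
:ZZZ:
t=20: ::::Z
Z:ZZZ
:Z::Z
:Z::Z
ZZZ:Z
:ZZZ:
t=21: ::::Z
Z:ZZ:
:Z:Z:
:Z:::
ZZZ:Z
:ZZZ:
t=22: ::::Z
Z:ZZ:
:Z:Z:
:ZZ::
Z::ZZ
:Z:Z:
t=23: ::::Z
::ZZ:
Z::Z:
ZZZ::
Z::ZZ
:Z:Z:

0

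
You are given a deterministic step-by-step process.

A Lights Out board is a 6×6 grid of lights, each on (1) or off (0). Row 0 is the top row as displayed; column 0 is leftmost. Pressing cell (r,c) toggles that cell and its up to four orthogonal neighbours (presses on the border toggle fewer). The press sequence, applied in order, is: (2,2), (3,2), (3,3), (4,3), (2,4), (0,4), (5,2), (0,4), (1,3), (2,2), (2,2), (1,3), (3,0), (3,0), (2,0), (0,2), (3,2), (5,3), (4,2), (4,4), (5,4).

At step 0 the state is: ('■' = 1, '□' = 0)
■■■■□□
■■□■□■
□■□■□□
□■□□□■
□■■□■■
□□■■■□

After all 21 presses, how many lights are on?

gen 0: ■■■■□□
■■□■□■
□■□■□□
□■□□□■
□■■□■■
□□■■■□
gen 1: ■■■■□□
■■■■□■
□□■□□□
□■■□□■
□■■□■■
□□■■■□
gen 2: ■■■■□□
■■■■□■
□□□□□□
□□□■□■
□■□□■■
□□■■■□
gen 3: ■■■■□□
■■■■□■
□□□■□□
□□■□■■
□■□■■■
□□■■■□
gen 4: ■■■■□□
■■■■□■
□□□■□□
□□■■■■
□■■□□■
□□■□■□
gen 5: ■■■■□□
■■■■■■
□□□□■■
□□■■□■
□■■□□■
□□■□■□
gen 6: ■■■□■■
■■■■□■
□□□□■■
□□■■□■
□■■□□■
□□■□■□
gen 7: ■■■□■■
■■■■□■
□□□□■■
□□■■□■
□■□□□■
□■□■■□
gen 8: ■■■■□□
■■■■■■
□□□□■■
□□■■□■
□■□□□■
□■□■■□
gen 9: ■■■□□□
■■□□□■
□□□■■■
□□■■□■
□■□□□■
□■□■■□
gen 10: ■■■□□□
■■■□□■
□■■□■■
□□□■□■
□■□□□■
□■□■■□
gen 11: ■■■□□□
■■□□□■
□□□■■■
□□■■□■
□■□□□■
□■□■■□
gen 12: ■■■■□□
■■■■■■
□□□□■■
□□■■□■
□■□□□■
□■□■■□
gen 13: ■■■■□□
■■■■■■
■□□□■■
■■■■□■
■■□□□■
□■□■■□
gen 14: ■■■■□□
■■■■■■
□□□□■■
□□■■□■
□■□□□■
□■□■■□
gen 15: ■■■■□□
□■■■■■
■■□□■■
■□■■□■
□■□□□■
□■□■■□
gen 16: ■□□□□□
□■□■■■
■■□□■■
■□■■□■
□■□□□■
□■□■■□
gen 17: ■□□□□□
□■□■■■
■■■□■■
■■□□□■
□■■□□■
□■□■■□
gen 18: ■□□□□□
□■□■■■
■■■□■■
■■□□□■
□■■■□■
□■■□□□
gen 19: ■□□□□□
□■□■■■
■■■□■■
■■■□□■
□□□□□■
□■□□□□
gen 20: ■□□□□□
□■□■■■
■■■□■■
■■■□■■
□□□■■□
□■□□■□
gen 21: ■□□□□□
□■□■■■
■■■□■■
■■■□■■
□□□■□□
□■□■□■

19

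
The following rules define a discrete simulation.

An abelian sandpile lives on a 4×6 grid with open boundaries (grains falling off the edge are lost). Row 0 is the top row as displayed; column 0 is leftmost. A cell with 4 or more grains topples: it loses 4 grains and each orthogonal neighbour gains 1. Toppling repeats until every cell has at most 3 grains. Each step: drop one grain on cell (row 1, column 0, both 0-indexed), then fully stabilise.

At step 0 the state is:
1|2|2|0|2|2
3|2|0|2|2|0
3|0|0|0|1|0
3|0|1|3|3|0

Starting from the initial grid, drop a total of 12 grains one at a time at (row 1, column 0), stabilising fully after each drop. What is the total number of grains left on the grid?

gen 0: 1|2|2|0|2|2
3|2|0|2|2|0
3|0|0|0|1|0
3|0|1|3|3|0
gen 1: 2|2|2|0|2|2
1|3|0|2|2|0
1|1|0|0|1|0
0|1|1|3|3|0
gen 2: 2|2|2|0|2|2
2|3|0|2|2|0
1|1|0|0|1|0
0|1|1|3|3|0
gen 3: 2|2|2|0|2|2
3|3|0|2|2|0
1|1|0|0|1|0
0|1|1|3|3|0
gen 4: 3|3|2|0|2|2
1|0|1|2|2|0
2|2|0|0|1|0
0|1|1|3|3|0
gen 5: 3|3|2|0|2|2
2|0|1|2|2|0
2|2|0|0|1|0
0|1|1|3|3|0
gen 6: 3|3|2|0|2|2
3|0|1|2|2|0
2|2|0|0|1|0
0|1|1|3|3|0
gen 7: 1|0|3|0|2|2
1|2|1|2|2|0
3|2|0|0|1|0
0|1|1|3|3|0
gen 8: 1|0|3|0|2|2
2|2|1|2|2|0
3|2|0|0|1|0
0|1|1|3|3|0
gen 9: 1|0|3|0|2|2
3|2|1|2|2|0
3|2|0|0|1|0
0|1|1|3|3|0
gen 10: 2|0|3|0|2|2
1|3|1|2|2|0
0|3|0|0|1|0
1|1|1|3|3|0
gen 11: 2|0|3|0|2|2
2|3|1|2|2|0
0|3|0|0|1|0
1|1|1|3|3|0
gen 12: 2|0|3|0|2|2
3|3|1|2|2|0
0|3|0|0|1|0
1|1|1|3|3|0

33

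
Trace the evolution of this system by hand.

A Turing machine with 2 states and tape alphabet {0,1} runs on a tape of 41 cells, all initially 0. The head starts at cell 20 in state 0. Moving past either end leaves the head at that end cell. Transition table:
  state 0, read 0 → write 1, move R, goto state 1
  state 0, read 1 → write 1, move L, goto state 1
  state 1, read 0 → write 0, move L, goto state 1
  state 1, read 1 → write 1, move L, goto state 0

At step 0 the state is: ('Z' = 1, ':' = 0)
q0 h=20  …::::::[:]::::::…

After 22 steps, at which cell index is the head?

t=0: q0 h=20  …::::::[:]::::::…
t=1: q1 h=21  …:::::Z[:]::::::…
t=2: q1 h=20  …::::::[Z]::::::…
t=3: q0 h=19  …::::::[:]Z:::::…
t=4: q1 h=20  …:::::Z[Z]::::::…
t=5: q0 h=19  …::::::[Z]Z:::::…
t=6: q1 h=18  …::::::[:]ZZ::::…
t=7: q1 h=17  …::::::[:]:ZZ:::…
t=8: q1 h=16  …::::::[:]::ZZ::…
t=9: q1 h=15  …::::::[:]:::ZZ:…
t=10: q1 h=14  …::::::[:]::::ZZ…
t=11: q1 h=13  …::::::[:]:::::Z…
t=12: q1 h=12  …::::::[:]::::::…
t=13: q1 h=11  …::::::[:]::::::…
t=14: q1 h=10  …::::::[:]::::::…
t=15: q1 h= 9  …::::::[:]::::::…
t=16: q1 h= 8  …::::::[:]::::::…
t=17: q1 h= 7  …::::::[:]::::::…
t=18: q1 h= 6  |::::::[:]::::::…
t=19: q1 h= 5  |:::::[:]::::::…
t=20: q1 h= 4  |::::[:]::::::…
t=21: q1 h= 3  |:::[:]::::::…
t=22: q1 h= 2  |::[:]::::::…

2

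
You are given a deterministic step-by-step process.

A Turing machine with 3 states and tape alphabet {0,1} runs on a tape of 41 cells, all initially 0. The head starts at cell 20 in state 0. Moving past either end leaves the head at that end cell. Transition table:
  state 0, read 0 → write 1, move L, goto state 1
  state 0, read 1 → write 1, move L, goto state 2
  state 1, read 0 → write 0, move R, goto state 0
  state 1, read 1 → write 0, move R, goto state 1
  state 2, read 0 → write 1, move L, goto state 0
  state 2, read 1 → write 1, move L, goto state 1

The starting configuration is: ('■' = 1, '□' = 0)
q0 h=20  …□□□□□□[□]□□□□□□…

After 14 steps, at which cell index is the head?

14

t=0: q0 h=20  …□□□□□□[□]□□□□□□…
t=1: q1 h=19  …□□□□□□[□]■□□□□□…
t=2: q0 h=20  …□□□□□□[■]□□□□□□…
t=3: q2 h=19  …□□□□□□[□]■□□□□□…
t=4: q0 h=18  …□□□□□□[□]■■□□□□…
t=5: q1 h=17  …□□□□□□[□]■■■□□□…
t=6: q0 h=18  …□□□□□□[■]■■□□□□…
t=7: q2 h=17  …□□□□□□[□]■■■□□□…
t=8: q0 h=16  …□□□□□□[□]■■■■□□…
t=9: q1 h=15  …□□□□□□[□]■■■■■□…
t=10: q0 h=16  …□□□□□□[■]■■■■□□…
t=11: q2 h=15  …□□□□□□[□]■■■■■□…
t=12: q0 h=14  …□□□□□□[□]■■■■■■…
t=13: q1 h=13  …□□□□□□[□]■■■■■■…
t=14: q0 h=14  …□□□□□□[■]■■■■■■…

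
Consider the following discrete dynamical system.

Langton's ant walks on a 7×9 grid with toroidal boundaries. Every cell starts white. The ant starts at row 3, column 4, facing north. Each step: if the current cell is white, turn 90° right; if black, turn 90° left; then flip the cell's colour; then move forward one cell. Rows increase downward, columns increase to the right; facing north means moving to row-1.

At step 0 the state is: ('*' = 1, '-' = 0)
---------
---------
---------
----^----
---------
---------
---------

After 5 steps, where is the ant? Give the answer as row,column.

0) ---------
---------
---------
----^----
---------
---------
---------
1) ---------
---------
---------
----*>---
---------
---------
---------
2) ---------
---------
---------
----**---
-----v---
---------
---------
3) ---------
---------
---------
----**---
----<*---
---------
---------
4) ---------
---------
---------
----^*---
----**---
---------
---------
5) ---------
---------
---------
---<-*---
----**---
---------
---------

3,3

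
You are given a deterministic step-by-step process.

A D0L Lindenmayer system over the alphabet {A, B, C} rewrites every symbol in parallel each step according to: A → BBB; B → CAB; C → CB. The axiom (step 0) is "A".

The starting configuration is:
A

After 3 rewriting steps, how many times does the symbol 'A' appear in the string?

3

t=0: A
t=1: BBB
t=2: CABCABCAB
t=3: CBBBBCABCBBBBCABCBBBBCAB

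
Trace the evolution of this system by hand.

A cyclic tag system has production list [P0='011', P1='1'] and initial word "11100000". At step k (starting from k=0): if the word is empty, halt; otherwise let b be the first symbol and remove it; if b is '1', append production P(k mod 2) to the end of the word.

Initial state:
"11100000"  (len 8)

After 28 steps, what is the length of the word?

14

0) "11100000"  (len 8)
1) "1100000011"  (len 10)
2) "1000000111"  (len 10)
3) "000000111011"  (len 12)
4) "00000111011"  (len 11)
5) "0000111011"  (len 10)
6) "000111011"  (len 9)
7) "00111011"  (len 8)
8) "0111011"  (len 7)
9) "111011"  (len 6)
10) "110111"  (len 6)
11) "10111011"  (len 8)
12) "01110111"  (len 8)
13) "1110111"  (len 7)
14) "1101111"  (len 7)
15) "101111011"  (len 9)
16) "011110111"  (len 9)
17) "11110111"  (len 8)
18) "11101111"  (len 8)
19) "1101111011"  (len 10)
20) "1011110111"  (len 10)
21) "011110111011"  (len 12)
22) "11110111011"  (len 11)
23) "1110111011011"  (len 13)
24) "1101110110111"  (len 13)
25) "101110110111011"  (len 15)
26) "011101101110111"  (len 15)
27) "11101101110111"  (len 14)
28) "11011011101111"  (len 14)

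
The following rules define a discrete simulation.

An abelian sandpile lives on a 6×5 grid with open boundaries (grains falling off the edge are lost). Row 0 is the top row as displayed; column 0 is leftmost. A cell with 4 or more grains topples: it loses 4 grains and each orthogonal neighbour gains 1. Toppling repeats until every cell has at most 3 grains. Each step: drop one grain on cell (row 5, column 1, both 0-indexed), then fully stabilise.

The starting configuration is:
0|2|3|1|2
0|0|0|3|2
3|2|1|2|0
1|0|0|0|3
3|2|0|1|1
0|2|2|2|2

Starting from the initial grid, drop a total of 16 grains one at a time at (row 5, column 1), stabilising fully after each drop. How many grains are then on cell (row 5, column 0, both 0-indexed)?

2

0) 0|2|3|1|2
0|0|0|3|2
3|2|1|2|0
1|0|0|0|3
3|2|0|1|1
0|2|2|2|2
1) 0|2|3|1|2
0|0|0|3|2
3|2|1|2|0
1|0|0|0|3
3|2|0|1|1
0|3|2|2|2
2) 0|2|3|1|2
0|0|0|3|2
3|2|1|2|0
1|0|0|0|3
3|3|0|1|1
1|0|3|2|2
3) 0|2|3|1|2
0|0|0|3|2
3|2|1|2|0
1|0|0|0|3
3|3|0|1|1
1|1|3|2|2
4) 0|2|3|1|2
0|0|0|3|2
3|2|1|2|0
1|0|0|0|3
3|3|0|1|1
1|2|3|2|2
5) 0|2|3|1|2
0|0|0|3|2
3|2|1|2|0
1|0|0|0|3
3|3|0|1|1
1|3|3|2|2
6) 0|2|3|1|2
0|0|0|3|2
3|2|1|2|0
2|1|0|0|3
0|1|2|1|1
3|2|0|3|2
7) 0|2|3|1|2
0|0|0|3|2
3|2|1|2|0
2|1|0|0|3
0|1|2|1|1
3|3|0|3|2
8) 0|2|3|1|2
0|0|0|3|2
3|2|1|2|0
2|1|0|0|3
1|2|2|1|1
0|1|1|3|2
9) 0|2|3|1|2
0|0|0|3|2
3|2|1|2|0
2|1|0|0|3
1|2|2|1|1
0|2|1|3|2
10) 0|2|3|1|2
0|0|0|3|2
3|2|1|2|0
2|1|0|0|3
1|2|2|1|1
0|3|1|3|2
11) 0|2|3|1|2
0|0|0|3|2
3|2|1|2|0
2|1|0|0|3
1|3|2|1|1
1|0|2|3|2
12) 0|2|3|1|2
0|0|0|3|2
3|2|1|2|0
2|1|0|0|3
1|3|2|1|1
1|1|2|3|2
13) 0|2|3|1|2
0|0|0|3|2
3|2|1|2|0
2|1|0|0|3
1|3|2|1|1
1|2|2|3|2
14) 0|2|3|1|2
0|0|0|3|2
3|2|1|2|0
2|1|0|0|3
1|3|2|1|1
1|3|2|3|2
15) 0|2|3|1|2
0|0|0|3|2
3|2|1|2|0
2|2|0|0|3
2|0|3|1|1
2|1|3|3|2
16) 0|2|3|1|2
0|0|0|3|2
3|2|1|2|0
2|2|0|0|3
2|0|3|1|1
2|2|3|3|2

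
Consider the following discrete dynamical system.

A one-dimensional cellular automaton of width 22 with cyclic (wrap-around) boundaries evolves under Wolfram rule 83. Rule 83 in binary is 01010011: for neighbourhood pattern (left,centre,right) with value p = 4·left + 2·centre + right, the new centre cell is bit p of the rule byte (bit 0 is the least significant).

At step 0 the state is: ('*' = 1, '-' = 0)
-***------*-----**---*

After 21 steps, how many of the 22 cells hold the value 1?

16

step 0: -***------*-----**---*
step 1: ---*******-*****-****-
step 2: ***------*-----*----**
step 3: --*******-*****-****--
step 4: **------*-----*----***
step 5: -*******-*****-****---
step 6: *------*-----*----****
step 7: *******-*****-****----
step 8: ------*-----*----*****
step 9: ******-*****-****----*
step 10: -----*-----*----*****-
step 11: *****-*****-****----**
step 12: ----*-----*----*****--
step 13: ****-*****-****----***
step 14: ---*-----*----*****---
step 15: ***-*****-****----****
step 16: --*-----*----*****----
step 17: **-*****-****----*****
step 18: -*-----*----*****-----
step 19: *-*****-****----******
step 20: *-----*----*****------
step 21: -*****-****----*******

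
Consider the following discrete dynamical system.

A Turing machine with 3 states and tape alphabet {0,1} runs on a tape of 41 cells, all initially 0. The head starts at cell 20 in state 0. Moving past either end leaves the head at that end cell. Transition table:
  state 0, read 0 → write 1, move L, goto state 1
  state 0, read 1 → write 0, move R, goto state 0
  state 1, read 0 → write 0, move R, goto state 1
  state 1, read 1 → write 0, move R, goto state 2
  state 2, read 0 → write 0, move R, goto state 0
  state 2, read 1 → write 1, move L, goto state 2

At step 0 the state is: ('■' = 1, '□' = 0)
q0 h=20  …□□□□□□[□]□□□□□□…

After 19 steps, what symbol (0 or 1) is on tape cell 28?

gen 0: q0 h=20  …□□□□□□[□]□□□□□□…
gen 1: q1 h=19  …□□□□□□[□]■□□□□□…
gen 2: q1 h=20  …□□□□□□[■]□□□□□□…
gen 3: q2 h=21  …□□□□□□[□]□□□□□□…
gen 4: q0 h=22  …□□□□□□[□]□□□□□□…
gen 5: q1 h=21  …□□□□□□[□]■□□□□□…
gen 6: q1 h=22  …□□□□□□[■]□□□□□□…
gen 7: q2 h=23  …□□□□□□[□]□□□□□□…
gen 8: q0 h=24  …□□□□□□[□]□□□□□□…
gen 9: q1 h=23  …□□□□□□[□]■□□□□□…
gen 10: q1 h=24  …□□□□□□[■]□□□□□□…
gen 11: q2 h=25  …□□□□□□[□]□□□□□□…
gen 12: q0 h=26  …□□□□□□[□]□□□□□□…
gen 13: q1 h=25  …□□□□□□[□]■□□□□□…
gen 14: q1 h=26  …□□□□□□[■]□□□□□□…
gen 15: q2 h=27  …□□□□□□[□]□□□□□□…
gen 16: q0 h=28  …□□□□□□[□]□□□□□□…
gen 17: q1 h=27  …□□□□□□[□]■□□□□□…
gen 18: q1 h=28  …□□□□□□[■]□□□□□□…
gen 19: q2 h=29  …□□□□□□[□]□□□□□□…

0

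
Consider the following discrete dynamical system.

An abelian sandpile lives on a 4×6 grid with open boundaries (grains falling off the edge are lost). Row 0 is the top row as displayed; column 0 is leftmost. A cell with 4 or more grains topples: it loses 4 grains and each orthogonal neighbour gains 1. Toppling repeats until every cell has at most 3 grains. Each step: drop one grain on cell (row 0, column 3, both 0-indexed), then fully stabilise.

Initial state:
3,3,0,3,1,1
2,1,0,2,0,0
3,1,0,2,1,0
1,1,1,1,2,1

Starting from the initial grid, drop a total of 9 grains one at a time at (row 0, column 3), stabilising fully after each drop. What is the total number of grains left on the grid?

t=0: 3,3,0,3,1,1
2,1,0,2,0,0
3,1,0,2,1,0
1,1,1,1,2,1
t=1: 3,3,1,0,2,1
2,1,0,3,0,0
3,1,0,2,1,0
1,1,1,1,2,1
t=2: 3,3,1,1,2,1
2,1,0,3,0,0
3,1,0,2,1,0
1,1,1,1,2,1
t=3: 3,3,1,2,2,1
2,1,0,3,0,0
3,1,0,2,1,0
1,1,1,1,2,1
t=4: 3,3,1,3,2,1
2,1,0,3,0,0
3,1,0,2,1,0
1,1,1,1,2,1
t=5: 3,3,2,1,3,1
2,1,1,0,1,0
3,1,0,3,1,0
1,1,1,1,2,1
t=6: 3,3,2,2,3,1
2,1,1,0,1,0
3,1,0,3,1,0
1,1,1,1,2,1
t=7: 3,3,2,3,3,1
2,1,1,0,1,0
3,1,0,3,1,0
1,1,1,1,2,1
t=8: 3,3,3,1,0,2
2,1,1,1,2,0
3,1,0,3,1,0
1,1,1,1,2,1
t=9: 3,3,3,2,0,2
2,1,1,1,2,0
3,1,0,3,1,0
1,1,1,1,2,1

35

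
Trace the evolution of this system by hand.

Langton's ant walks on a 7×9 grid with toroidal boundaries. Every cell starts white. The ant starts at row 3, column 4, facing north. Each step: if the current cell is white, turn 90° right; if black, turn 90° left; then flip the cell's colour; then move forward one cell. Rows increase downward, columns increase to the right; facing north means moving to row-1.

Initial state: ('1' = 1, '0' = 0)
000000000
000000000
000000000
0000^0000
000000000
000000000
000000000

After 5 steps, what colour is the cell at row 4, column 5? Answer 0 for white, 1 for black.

1

gen 0: 000000000
000000000
000000000
0000^0000
000000000
000000000
000000000
gen 1: 000000000
000000000
000000000
00001>000
000000000
000000000
000000000
gen 2: 000000000
000000000
000000000
000011000
00000v000
000000000
000000000
gen 3: 000000000
000000000
000000000
000011000
0000<1000
000000000
000000000
gen 4: 000000000
000000000
000000000
0000^1000
000011000
000000000
000000000
gen 5: 000000000
000000000
000000000
000<01000
000011000
000000000
000000000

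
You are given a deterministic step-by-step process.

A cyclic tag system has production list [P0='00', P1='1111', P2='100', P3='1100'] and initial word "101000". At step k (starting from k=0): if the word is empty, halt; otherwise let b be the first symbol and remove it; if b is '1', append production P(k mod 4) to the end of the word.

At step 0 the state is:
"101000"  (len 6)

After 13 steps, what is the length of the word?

0

[0] "101000"  (len 6)
[1] "0100000"  (len 7)
[2] "100000"  (len 6)
[3] "00000100"  (len 8)
[4] "0000100"  (len 7)
[5] "000100"  (len 6)
[6] "00100"  (len 5)
[7] "0100"  (len 4)
[8] "100"  (len 3)
[9] "0000"  (len 4)
[10] "000"  (len 3)
[11] "00"  (len 2)
[12] "0"  (len 1)
[13] (halted — word empty)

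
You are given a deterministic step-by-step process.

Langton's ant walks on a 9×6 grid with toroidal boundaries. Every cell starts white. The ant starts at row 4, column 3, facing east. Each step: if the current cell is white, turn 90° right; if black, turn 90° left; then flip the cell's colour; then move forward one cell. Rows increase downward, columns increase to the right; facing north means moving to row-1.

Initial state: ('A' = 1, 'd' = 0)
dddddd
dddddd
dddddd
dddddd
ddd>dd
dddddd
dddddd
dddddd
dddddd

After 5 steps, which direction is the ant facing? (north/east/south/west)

north

k=0  dddddd
dddddd
dddddd
dddddd
ddd>dd
dddddd
dddddd
dddddd
dddddd
k=1  dddddd
dddddd
dddddd
dddddd
dddAdd
dddvdd
dddddd
dddddd
dddddd
k=2  dddddd
dddddd
dddddd
dddddd
dddAdd
dd<Add
dddddd
dddddd
dddddd
k=3  dddddd
dddddd
dddddd
dddddd
dd^Add
ddAAdd
dddddd
dddddd
dddddd
k=4  dddddd
dddddd
dddddd
dddddd
ddA>dd
ddAAdd
dddddd
dddddd
dddddd
k=5  dddddd
dddddd
dddddd
ddd^dd
ddAddd
ddAAdd
dddddd
dddddd
dddddd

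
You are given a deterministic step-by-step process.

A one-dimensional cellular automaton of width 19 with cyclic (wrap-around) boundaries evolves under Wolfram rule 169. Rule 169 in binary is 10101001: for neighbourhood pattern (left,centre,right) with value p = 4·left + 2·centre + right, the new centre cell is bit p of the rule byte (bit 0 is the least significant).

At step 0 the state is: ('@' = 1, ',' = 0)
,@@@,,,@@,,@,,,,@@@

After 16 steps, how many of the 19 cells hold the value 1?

6

k=0  ,@@@,,,@@,,@,,,,@@@
k=1  @@@,,@,@,,,,,@@,@@,
k=2  @@,,,,@,,@@@,@,@@,@
k=3  @,,@@,,,,@@,@,@@,@@
k=4  ,,,@,,@@,@,@,@@,@@@
k=5  ,@,,,,@,@,@,@@,@@@,
k=6  ,,,@@,,@,@,@@,@@@,,
k=7  @@,@,,,,@,@@,@@@,,@
k=8  @,@,,@@,,@@,@@@,,,@
k=9  ,@,,,@,,,@,@@@,,@,@
k=10  @,,@,,,@,,@@@,,,,@,
k=11  ,,,,,@,,,,@@,,@@,,@
k=12  ,@@@,,,@@,@,,,@,,,,
k=13  ,@@,,@,@,@,,@,,,@@@
k=14  @@,,,,@,@,,,,,@,@@,
k=15  @,,@@,,@,,@@@,,@@,@
k=16  ,,,@,,,,,,@@,,,@,@@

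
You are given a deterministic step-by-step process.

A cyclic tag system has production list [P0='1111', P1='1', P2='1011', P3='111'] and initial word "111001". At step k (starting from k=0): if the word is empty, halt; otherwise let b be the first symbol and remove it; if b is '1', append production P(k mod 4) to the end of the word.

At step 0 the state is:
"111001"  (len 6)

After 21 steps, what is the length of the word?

gen 0: "111001"  (len 6)
gen 1: "110011111"  (len 9)
gen 2: "100111111"  (len 9)
gen 3: "001111111011"  (len 12)
gen 4: "01111111011"  (len 11)
gen 5: "1111111011"  (len 10)
gen 6: "1111110111"  (len 10)
gen 7: "1111101111011"  (len 13)
gen 8: "111101111011111"  (len 15)
gen 9: "111011110111111111"  (len 18)
gen 10: "110111101111111111"  (len 18)
gen 11: "101111011111111111011"  (len 21)
gen 12: "01111011111111111011111"  (len 23)
gen 13: "1111011111111111011111"  (len 22)
gen 14: "1110111111111110111111"  (len 22)
gen 15: "1101111111111101111111011"  (len 25)
gen 16: "101111111111101111111011111"  (len 27)
gen 17: "011111111111011111110111111111"  (len 30)
gen 18: "11111111111011111110111111111"  (len 29)
gen 19: "11111111110111111101111111111011"  (len 32)
gen 20: "1111111110111111101111111111011111"  (len 34)
gen 21: "1111111101111111011111111110111111111"  (len 37)

37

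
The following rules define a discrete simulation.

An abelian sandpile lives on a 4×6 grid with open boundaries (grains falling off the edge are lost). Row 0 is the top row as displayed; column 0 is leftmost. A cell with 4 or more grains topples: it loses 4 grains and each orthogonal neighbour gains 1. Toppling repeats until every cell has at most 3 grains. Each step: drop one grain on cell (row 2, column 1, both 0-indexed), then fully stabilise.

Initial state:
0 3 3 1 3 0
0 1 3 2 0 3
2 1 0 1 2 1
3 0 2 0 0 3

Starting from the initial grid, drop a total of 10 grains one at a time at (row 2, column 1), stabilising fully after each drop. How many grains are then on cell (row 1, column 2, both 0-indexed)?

gen 0: 0 3 3 1 3 0
0 1 3 2 0 3
2 1 0 1 2 1
3 0 2 0 0 3
gen 1: 0 3 3 1 3 0
0 1 3 2 0 3
2 2 0 1 2 1
3 0 2 0 0 3
gen 2: 0 3 3 1 3 0
0 1 3 2 0 3
2 3 0 1 2 1
3 0 2 0 0 3
gen 3: 0 3 3 1 3 0
0 2 3 2 0 3
3 0 1 1 2 1
3 1 2 0 0 3
gen 4: 0 3 3 1 3 0
0 2 3 2 0 3
3 1 1 1 2 1
3 1 2 0 0 3
gen 5: 0 3 3 1 3 0
0 2 3 2 0 3
3 2 1 1 2 1
3 1 2 0 0 3
gen 6: 0 3 3 1 3 0
0 2 3 2 0 3
3 3 1 1 2 1
3 1 2 0 0 3
gen 7: 0 3 3 1 3 0
1 3 3 2 0 3
1 1 2 1 2 1
0 3 2 0 0 3
gen 8: 0 3 3 1 3 0
1 3 3 2 0 3
1 2 2 1 2 1
0 3 2 0 0 3
gen 9: 0 3 3 1 3 0
1 3 3 2 0 3
1 3 2 1 2 1
0 3 2 0 0 3
gen 10: 1 1 1 2 3 0
2 2 2 3 0 3
2 3 1 2 2 1
1 1 0 1 0 3

2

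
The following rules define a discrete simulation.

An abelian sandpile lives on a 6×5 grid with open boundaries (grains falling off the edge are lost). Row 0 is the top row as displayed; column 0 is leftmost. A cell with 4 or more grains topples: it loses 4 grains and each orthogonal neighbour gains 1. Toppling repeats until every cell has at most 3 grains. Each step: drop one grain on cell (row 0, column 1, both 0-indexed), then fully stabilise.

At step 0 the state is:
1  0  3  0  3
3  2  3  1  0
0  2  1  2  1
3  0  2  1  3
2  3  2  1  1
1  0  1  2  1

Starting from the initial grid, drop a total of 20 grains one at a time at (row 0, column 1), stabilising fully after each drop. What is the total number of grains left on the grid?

k=0  1  0  3  0  3
3  2  3  1  0
0  2  1  2  1
3  0  2  1  3
2  3  2  1  1
1  0  1  2  1
k=1  1  1  3  0  3
3  2  3  1  0
0  2  1  2  1
3  0  2  1  3
2  3  2  1  1
1  0  1  2  1
k=2  1  2  3  0  3
3  2  3  1  0
0  2  1  2  1
3  0  2  1  3
2  3  2  1  1
1  0  1  2  1
k=3  1  3  3  0  3
3  2  3  1  0
0  2  1  2  1
3  0  2  1  3
2  3  2  1  1
1  0  1  2  1
k=4  3  2  1  1  3
0  1  1  2  0
1  3  2  2  1
3  0  2  1  3
2  3  2  1  1
1  0  1  2  1
k=5  3  3  1  1  3
0  1  1  2  0
1  3  2  2  1
3  0  2  1  3
2  3  2  1  1
1  0  1  2  1
k=6  0  1  2  1  3
1  2  1  2  0
1  3  2  2  1
3  0  2  1  3
2  3  2  1  1
1  0  1  2  1
k=7  0  2  2  1  3
1  2  1  2  0
1  3  2  2  1
3  0  2  1  3
2  3  2  1  1
1  0  1  2  1
k=8  0  3  2  1  3
1  2  1  2  0
1  3  2  2  1
3  0  2  1  3
2  3  2  1  1
1  0  1  2  1
k=9  1  0  3  1  3
1  3  1  2  0
1  3  2  2  1
3  0  2  1  3
2  3  2  1  1
1  0  1  2  1
k=10  1  1  3  1  3
1  3  1  2  0
1  3  2  2  1
3  0  2  1  3
2  3  2  1  1
1  0  1  2  1
k=11  1  2  3  1  3
1  3  1  2  0
1  3  2  2  1
3  0  2  1  3
2  3  2  1  1
1  0  1  2  1
k=12  1  3  3  1  3
1  3  1  2  0
1  3  2  2  1
3  0  2  1  3
2  3  2  1  1
1  0  1  2  1
k=13  2  2  0  2  3
2  1  3  2  0
2  0  3  2  1
3  1  2  1  3
2  3  2  1  1
1  0  1  2  1
k=14  2  3  0  2  3
2  1  3  2  0
2  0  3  2  1
3  1  2  1  3
2  3  2  1  1
1  0  1  2  1
k=15  3  0  1  2  3
2  2  3  2  0
2  0  3  2  1
3  1  2  1  3
2  3  2  1  1
1  0  1  2  1
k=16  3  1  1  2  3
2  2  3  2  0
2  0  3  2  1
3  1  2  1  3
2  3  2  1  1
1  0  1  2  1
k=17  3  2  1  2  3
2  2  3  2  0
2  0  3  2  1
3  1  2  1  3
2  3  2  1  1
1  0  1  2  1
k=18  3  3  1  2  3
2  2  3  2  0
2  0  3  2  1
3  1  2  1  3
2  3  2  1  1
1  0  1  2  1
k=19  0  1  2  2  3
3  3  3  2  0
2  0  3  2  1
3  1  2  1  3
2  3  2  1  1
1  0  1  2  1
k=20  0  2  2  2  3
3  3  3  2  0
2  0  3  2  1
3  1  2  1  3
2  3  2  1  1
1  0  1  2  1

52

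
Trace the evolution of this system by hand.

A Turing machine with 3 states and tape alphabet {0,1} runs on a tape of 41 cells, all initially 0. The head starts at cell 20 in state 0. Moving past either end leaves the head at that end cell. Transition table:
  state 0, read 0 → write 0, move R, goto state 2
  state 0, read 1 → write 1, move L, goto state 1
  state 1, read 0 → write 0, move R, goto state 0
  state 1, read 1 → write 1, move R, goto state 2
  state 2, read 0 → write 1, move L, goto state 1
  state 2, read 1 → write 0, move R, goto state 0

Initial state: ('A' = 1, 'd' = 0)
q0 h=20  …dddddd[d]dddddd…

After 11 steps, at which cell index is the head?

t=0: q0 h=20  …dddddd[d]dddddd…
t=1: q2 h=21  …dddddd[d]dddddd…
t=2: q1 h=20  …dddddd[d]Addddd…
t=3: q0 h=21  …dddddd[A]dddddd…
t=4: q1 h=20  …dddddd[d]Addddd…
t=5: q0 h=21  …dddddd[A]dddddd…
t=6: q1 h=20  …dddddd[d]Addddd…
t=7: q0 h=21  …dddddd[A]dddddd…
t=8: q1 h=20  …dddddd[d]Addddd…
t=9: q0 h=21  …dddddd[A]dddddd…
t=10: q1 h=20  …dddddd[d]Addddd…
t=11: q0 h=21  …dddddd[A]dddddd…

21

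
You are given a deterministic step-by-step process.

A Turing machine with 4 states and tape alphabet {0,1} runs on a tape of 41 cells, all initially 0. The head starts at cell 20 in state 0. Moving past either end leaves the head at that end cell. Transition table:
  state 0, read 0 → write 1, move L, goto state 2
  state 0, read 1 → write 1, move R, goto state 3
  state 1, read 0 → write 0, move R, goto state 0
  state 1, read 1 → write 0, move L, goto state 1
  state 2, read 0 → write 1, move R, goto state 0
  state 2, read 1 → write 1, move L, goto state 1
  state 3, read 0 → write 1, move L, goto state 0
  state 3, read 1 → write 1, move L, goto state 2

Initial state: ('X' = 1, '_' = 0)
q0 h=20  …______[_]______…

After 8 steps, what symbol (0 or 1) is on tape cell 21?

1

step 0: q0 h=20  …______[_]______…
step 1: q2 h=19  …______[_]X_____…
step 2: q0 h=20  …_____X[X]______…
step 3: q3 h=21  …____XX[_]______…
step 4: q0 h=20  …_____X[X]X_____…
step 5: q3 h=21  …____XX[X]______…
step 6: q2 h=20  …_____X[X]X_____…
step 7: q1 h=19  …______[X]XX____…
step 8: q1 h=18  …______[_]_XX___…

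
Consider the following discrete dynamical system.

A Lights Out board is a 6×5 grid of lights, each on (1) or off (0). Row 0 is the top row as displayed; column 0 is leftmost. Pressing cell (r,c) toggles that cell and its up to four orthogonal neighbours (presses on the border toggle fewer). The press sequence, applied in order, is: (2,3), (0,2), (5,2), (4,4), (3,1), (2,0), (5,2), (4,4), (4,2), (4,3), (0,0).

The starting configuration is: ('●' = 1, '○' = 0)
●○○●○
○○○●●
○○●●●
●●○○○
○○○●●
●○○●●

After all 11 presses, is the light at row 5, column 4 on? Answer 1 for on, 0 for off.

1

t=0: ●○○●○
○○○●●
○○●●●
●●○○○
○○○●●
●○○●●
t=1: ●○○●○
○○○○●
○○○○○
●●○●○
○○○●●
●○○●●
t=2: ●●●○○
○○●○●
○○○○○
●●○●○
○○○●●
●○○●●
t=3: ●●●○○
○○●○●
○○○○○
●●○●○
○○●●●
●●●○●
t=4: ●●●○○
○○●○●
○○○○○
●●○●●
○○●○○
●●●○○
t=5: ●●●○○
○○●○●
○●○○○
○○●●●
○●●○○
●●●○○
t=6: ●●●○○
●○●○●
●○○○○
●○●●●
○●●○○
●●●○○
t=7: ●●●○○
●○●○●
●○○○○
●○●●●
○●○○○
●○○●○
t=8: ●●●○○
●○●○●
●○○○○
●○●●○
○●○●●
●○○●●
t=9: ●●●○○
●○●○●
●○○○○
●○○●○
○○●○●
●○●●●
t=10: ●●●○○
●○●○●
●○○○○
●○○○○
○○○●○
●○●○●
t=11: ○○●○○
○○●○●
●○○○○
●○○○○
○○○●○
●○●○●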